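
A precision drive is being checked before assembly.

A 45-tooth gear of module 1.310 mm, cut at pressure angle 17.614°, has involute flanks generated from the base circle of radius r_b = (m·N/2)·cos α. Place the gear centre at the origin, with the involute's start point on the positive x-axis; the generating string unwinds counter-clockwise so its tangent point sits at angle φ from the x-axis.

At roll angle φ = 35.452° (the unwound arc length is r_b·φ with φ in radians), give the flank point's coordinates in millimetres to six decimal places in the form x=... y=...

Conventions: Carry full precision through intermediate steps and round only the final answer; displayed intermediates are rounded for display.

x=32.967046 y=2.134586

topology: single-mesh involute geometry — m = 1.310, N = 45
pitch radius r_p = m·N/2 = 1.310·45/2 = 29.475000
base radius r_b = r_p·cos α = 29.475000·cos 17.614° = 28.093116
roll angle φ = 35.452° = 0.61875413 rad
x = r_b·(cos φ + φ·sin φ) = 32.967046
y = r_b·(sin φ − φ·cos φ) = 2.134586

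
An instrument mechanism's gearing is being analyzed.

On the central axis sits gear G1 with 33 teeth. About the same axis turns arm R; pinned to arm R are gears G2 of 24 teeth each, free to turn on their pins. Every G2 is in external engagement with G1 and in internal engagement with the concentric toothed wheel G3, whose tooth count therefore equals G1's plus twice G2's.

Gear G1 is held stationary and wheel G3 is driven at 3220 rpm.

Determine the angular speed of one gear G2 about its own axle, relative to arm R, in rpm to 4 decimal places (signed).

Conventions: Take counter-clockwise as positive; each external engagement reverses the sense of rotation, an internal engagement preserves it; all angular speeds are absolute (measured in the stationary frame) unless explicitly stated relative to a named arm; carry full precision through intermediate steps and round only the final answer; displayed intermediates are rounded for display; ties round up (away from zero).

+3145.8553 rpm

class = planetary set [G3 = 33+2·24 = 81; Willis about the carrier]
normalise by the input: solve with ω_ring = 1, then scale by 3220 rpm
ring teeth: 33 + 2·24 = 81
33(ω_sun−ω_arm) = −81(ω_ring−ω_arm),  ω_sun = 0, ω_ring = 1
33(0−ω_arm) = −81(1−ω_arm)  ⇒  114·ω_arm = 81  ⇒  ω_arm = 27/38
sun–planet mesh: 33·(0−27/38) = −24·(ω_p−ω_arm)  ⇒  ω_p−ω_arm = 297/304
scale: ω_p−ω_arm = 297/304 × 3220 rpm = +3145.8553 rpm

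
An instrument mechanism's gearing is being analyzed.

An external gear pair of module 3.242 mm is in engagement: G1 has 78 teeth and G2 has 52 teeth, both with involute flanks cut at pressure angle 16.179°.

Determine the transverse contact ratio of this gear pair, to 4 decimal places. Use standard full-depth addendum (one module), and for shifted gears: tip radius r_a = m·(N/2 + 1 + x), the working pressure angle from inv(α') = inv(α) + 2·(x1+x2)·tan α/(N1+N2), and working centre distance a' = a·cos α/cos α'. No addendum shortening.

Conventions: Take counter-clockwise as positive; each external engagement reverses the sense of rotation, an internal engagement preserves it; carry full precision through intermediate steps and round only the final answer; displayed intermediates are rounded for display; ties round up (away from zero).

recognized (one external pair, fixed centres): single-mesh tooth geometry, m = 3.242, N1 = 78, N2 = 52
base radii: r_b1 = 121.430534, r_b2 = 80.953689
tip radii: r_a1 = 129.680000, r_a2 = 87.534000
no profile shift: α' = α, a' = a
action lengths: √(r_a1²−r_b1²) = 45.514040, √(r_a2²−r_b2²) = 33.297167
base pitch p_b = π·m·cos α = 9.781674
CR = (45.514040 + 33.297167 − 210.730000·sin 16.17900°)/9.781674 = 2.054207
contact ratio ≈ 2.0542

2.0542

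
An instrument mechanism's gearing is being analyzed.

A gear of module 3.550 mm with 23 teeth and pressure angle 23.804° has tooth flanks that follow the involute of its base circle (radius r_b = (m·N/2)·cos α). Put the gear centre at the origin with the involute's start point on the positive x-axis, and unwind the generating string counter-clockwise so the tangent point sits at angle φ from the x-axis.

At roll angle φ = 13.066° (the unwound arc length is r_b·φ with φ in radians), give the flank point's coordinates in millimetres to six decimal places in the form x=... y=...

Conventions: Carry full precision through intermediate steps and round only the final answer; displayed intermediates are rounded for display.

x=38.310724 y=0.146890

recognized (one wheel, involute flank): single-mesh tooth geometry, m = 3.550, N = 23
pitch radius r_p = m·N/2 = 3.550·23/2 = 40.825000
base radius r_b = r_p·cos α = 40.825000·cos 23.804° = 37.352078
roll angle φ = 13.066° = 0.22804472 rad
x = r_b·(cos φ + φ·sin φ) = 38.310724
y = r_b·(sin φ − φ·cos φ) = 0.146890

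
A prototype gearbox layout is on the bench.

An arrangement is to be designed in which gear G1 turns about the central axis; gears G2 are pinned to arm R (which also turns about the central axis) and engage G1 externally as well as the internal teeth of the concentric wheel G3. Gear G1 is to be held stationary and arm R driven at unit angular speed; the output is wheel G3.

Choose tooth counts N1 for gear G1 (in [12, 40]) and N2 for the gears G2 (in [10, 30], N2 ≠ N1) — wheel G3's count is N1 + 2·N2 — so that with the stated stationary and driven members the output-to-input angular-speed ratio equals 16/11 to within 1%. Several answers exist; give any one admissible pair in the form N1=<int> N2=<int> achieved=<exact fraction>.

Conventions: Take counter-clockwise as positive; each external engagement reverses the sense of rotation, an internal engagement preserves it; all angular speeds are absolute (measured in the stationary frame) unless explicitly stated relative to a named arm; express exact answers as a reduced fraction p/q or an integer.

topology: planetary set — design target 16/11, arm = carrier (Willis)
Willis with ω_sun = 0: ω_ring/ω_arm = (N1+N3)/N3; set equal to 16/11  ⇒  N3/N1 = 1/(16/11 − 1) = 11/5
N3 = N1 + 2·N2  ⇒  N2/N1 = (N3/N1 − 1)/2 = (11/5 − 1)/2 = 3/5
smallest multiple with N1 ≥ 12 and N2 ≥ 10: k = 4  ⇒  N1 = 4·5 = 20, N2 = 4·3 = 12 (N1 ≤ 40, N2 ≤ 30, N2 ≠ N1 ✓), N3 = 20 + 2·12 = 44
check: (N1+N3)/N3 with N1 = 20, N3 = 44 gives 16/11; |achieved − target| = 0 ≤ 4/275 ✓

N1=20 N2=12 achieved=16/11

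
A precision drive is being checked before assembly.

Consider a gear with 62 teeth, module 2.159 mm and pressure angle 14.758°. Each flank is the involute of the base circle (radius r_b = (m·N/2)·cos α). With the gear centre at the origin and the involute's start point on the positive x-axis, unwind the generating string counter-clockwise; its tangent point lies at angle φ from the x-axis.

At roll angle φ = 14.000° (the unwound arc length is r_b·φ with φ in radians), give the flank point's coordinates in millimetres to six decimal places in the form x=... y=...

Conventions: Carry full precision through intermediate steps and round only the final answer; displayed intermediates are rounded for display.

x=66.624380 y=0.312857

topology: single-mesh involute geometry — m = 2.159, N = 62
pitch radius r_p = m·N/2 = 2.159·62/2 = 66.929000
base radius r_b = r_p·cos α = 66.929000·cos 14.758° = 64.721038
roll angle φ = 14.000° = 0.24434610 rad
x = r_b·(cos φ + φ·sin φ) = 66.624380
y = r_b·(sin φ − φ·cos φ) = 0.312857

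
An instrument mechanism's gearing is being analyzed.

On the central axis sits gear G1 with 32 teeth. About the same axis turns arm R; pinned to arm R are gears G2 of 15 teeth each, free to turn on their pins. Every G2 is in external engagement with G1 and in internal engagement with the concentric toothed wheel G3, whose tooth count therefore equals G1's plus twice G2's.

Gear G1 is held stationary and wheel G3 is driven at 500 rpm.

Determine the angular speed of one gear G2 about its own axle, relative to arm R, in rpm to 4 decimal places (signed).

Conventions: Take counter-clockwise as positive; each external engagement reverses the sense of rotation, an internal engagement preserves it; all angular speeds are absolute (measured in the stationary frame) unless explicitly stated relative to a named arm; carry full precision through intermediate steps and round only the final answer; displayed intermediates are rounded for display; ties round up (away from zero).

class = planetary set [G3 = 32+2·15 = 62; Willis about the carrier]
normalise by the input: solve with ω_ring = 1, then scale by 500 rpm
ring teeth: 32 + 2·15 = 62
32(ω_sun−ω_arm) = −62(ω_ring−ω_arm),  ω_sun = 0, ω_ring = 1
32(0−ω_arm) = −62(1−ω_arm)  ⇒  94·ω_arm = 62  ⇒  ω_arm = 31/47
sun–planet mesh: 32·(0−31/47) = −15·(ω_p−ω_arm)  ⇒  ω_p−ω_arm = 992/705
scale: ω_p−ω_arm = 992/705 × 500 rpm = +703.5461 rpm

+703.5461 rpm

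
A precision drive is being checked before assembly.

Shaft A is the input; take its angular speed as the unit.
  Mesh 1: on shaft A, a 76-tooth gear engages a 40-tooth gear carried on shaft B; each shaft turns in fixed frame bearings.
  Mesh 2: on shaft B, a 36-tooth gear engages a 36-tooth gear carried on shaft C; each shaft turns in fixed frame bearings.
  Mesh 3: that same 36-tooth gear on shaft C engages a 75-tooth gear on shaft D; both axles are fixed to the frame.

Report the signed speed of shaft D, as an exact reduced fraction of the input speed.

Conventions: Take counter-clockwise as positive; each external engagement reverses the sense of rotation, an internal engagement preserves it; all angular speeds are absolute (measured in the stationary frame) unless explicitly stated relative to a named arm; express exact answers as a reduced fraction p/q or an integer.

-114/125

3-mesh fixed-axis compound train (all bearings frame-fixed)
mesh 1 [76T→40T]: |ω|/ω_in = 1×76/40 = 19/10, sense flips to −
mesh 2 [36T→36T]: |ω|/ω_in = (19/10)×36/36 = 19/10, sense flips to +
mesh 3 [36T→75T]: |ω|/ω_in = (19/10)×36/75 = 114/125, sense flips to −
signed output speed (× input speed) = -114/125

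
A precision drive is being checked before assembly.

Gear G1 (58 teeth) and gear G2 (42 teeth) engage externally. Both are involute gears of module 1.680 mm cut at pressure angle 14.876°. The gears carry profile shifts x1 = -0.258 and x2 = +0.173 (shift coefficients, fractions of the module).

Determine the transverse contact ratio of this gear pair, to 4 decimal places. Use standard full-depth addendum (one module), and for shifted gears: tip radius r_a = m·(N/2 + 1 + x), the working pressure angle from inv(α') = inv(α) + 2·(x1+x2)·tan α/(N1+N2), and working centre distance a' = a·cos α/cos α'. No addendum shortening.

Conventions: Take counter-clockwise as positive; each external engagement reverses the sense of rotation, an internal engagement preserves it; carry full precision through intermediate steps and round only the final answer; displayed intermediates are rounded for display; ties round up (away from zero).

2.1018

recognized (one external pair, fixed centres): single-mesh tooth geometry, m = 1.680, N1 = 58, N2 = 42
base radii: r_b1 = 47.087086, r_b2 = 34.097545
tip radii: r_a1 = 49.966560, r_a2 = 37.250640
inv(α') = inv(14.876°) + 2·(-0.258+0.173)·tan α/(58+42) = 0.00554419  ⇒  α' = 14.49944°
a' = a·cos α / cos α' = 84.0000·cos 14.876°/cos 14.49944° = 83.855419
action lengths: √(r_a1²−r_b1²) = 16.717160, √(r_a2²−r_b2²) = 14.998920
base pitch p_b = π·m·cos α = 5.100981
CR = (16.717160 + 14.998920 − 83.855419·sin 14.49944°)/5.100981 = 2.101783
contact ratio ≈ 2.1018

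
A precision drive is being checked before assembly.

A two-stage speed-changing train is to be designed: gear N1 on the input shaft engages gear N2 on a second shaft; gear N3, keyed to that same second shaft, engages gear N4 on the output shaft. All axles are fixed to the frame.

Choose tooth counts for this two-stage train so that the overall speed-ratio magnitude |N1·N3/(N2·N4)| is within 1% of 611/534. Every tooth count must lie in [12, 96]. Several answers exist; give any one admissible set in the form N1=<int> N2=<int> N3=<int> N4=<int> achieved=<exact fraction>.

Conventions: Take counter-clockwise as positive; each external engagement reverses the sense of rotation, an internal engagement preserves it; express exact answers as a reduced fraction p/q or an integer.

design class (target 611/534): fixed-axis compound train
target = 611/534 in lowest terms: an exact hit needs N1·N3 = k·611 and N2·N4 = k·534 for one integer k, every count in [12, 96]; additionally prefer no 1:1 stage (N1 ≠ N2, N3 ≠ N4)
k = 1: no 1:1-free in-range split of k·611 and k·534 into factor pairs; take k = 2
k = 2: N1·N3 = 1222 = 13·94, N2·N4 = 1068 = 12·89
achieved = 13·94/(12·89) = 611/534; |achieved − target| = 0 ≤ 611/53400 ✓

N1=13 N2=12 N3=94 N4=89 achieved=611/534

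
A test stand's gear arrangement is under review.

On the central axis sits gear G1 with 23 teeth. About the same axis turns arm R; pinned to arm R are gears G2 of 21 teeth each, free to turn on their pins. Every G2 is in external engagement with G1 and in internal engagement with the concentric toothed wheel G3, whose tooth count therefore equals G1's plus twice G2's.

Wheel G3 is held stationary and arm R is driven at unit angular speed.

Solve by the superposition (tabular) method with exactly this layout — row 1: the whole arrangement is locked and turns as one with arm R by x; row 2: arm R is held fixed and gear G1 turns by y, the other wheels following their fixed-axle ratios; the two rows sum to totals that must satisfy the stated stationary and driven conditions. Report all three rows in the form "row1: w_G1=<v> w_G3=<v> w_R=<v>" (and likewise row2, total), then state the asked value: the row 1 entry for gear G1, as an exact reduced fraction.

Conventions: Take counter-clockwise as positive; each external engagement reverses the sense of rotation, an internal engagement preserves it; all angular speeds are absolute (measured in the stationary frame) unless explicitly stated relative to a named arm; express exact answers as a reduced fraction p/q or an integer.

row1: w_G1=1 w_G3=1 w_R=1
row2: w_G1=65/23 w_G3=-1 w_R=0
total: w_G1=88/23 w_G3=0 w_R=1
asked value: 1

class = planetary set [G3 = 23+2·21 = 65; Willis about the carrier]
row 1 — lock + rotate with arm: ω_sun = ω_ring = ω_arm = x
row 2 (arm held, sun turns y): ω_ring = −(23/65)·y, ω_arm = 0
boundary: total ω_ring = x − (23/65)·y = 0 and total ω_arm = x = 1  ⇒  y = 65/23, x = 1
row 2 ring = −(23/65)·65/23 = -1
totals (row 1 + row 2): sun 1 + 65/23 = 88/23, ring 1 + (-1) = 0, arm 1 + 0 = 1
asked cell (row1, sun) = 1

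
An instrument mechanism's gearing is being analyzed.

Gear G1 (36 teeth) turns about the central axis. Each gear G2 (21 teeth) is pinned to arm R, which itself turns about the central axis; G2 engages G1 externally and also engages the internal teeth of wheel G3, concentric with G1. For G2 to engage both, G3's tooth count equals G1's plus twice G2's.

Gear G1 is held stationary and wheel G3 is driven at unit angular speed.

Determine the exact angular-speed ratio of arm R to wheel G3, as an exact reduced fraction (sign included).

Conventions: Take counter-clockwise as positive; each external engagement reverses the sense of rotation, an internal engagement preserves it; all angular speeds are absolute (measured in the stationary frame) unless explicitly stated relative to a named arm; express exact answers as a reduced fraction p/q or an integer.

topology: planetary set — G1 36T / G2 21T / G3 78T, arm = carrier (Willis)
ring teeth: 36 + 2·21 = 78
36(ω_sun−ω_arm) = −78(ω_ring−ω_arm),  ω_sun = 0, ω_ring = 1
36(0−ω_arm) = −78(1−ω_arm)  ⇒  114·ω_arm = 78  ⇒  ω_arm = 13/19
ω_out/ω_in = 13/19

13/19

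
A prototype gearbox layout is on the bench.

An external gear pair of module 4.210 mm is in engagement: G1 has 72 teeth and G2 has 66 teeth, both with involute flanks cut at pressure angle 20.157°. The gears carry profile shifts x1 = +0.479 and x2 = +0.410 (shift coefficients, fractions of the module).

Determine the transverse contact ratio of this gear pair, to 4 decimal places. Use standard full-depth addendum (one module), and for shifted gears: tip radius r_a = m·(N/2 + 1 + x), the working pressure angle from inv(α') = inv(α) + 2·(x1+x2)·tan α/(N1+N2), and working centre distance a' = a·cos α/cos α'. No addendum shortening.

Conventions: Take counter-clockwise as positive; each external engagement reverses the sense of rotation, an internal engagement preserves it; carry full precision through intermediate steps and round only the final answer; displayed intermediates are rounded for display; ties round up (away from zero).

1.7080

topology: single-mesh involute geometry — m = 4.210, 72T/66T pair
base radii: r_b1 = 142.277238, r_b2 = 130.420802
tip radii: r_a1 = 157.786590, r_a2 = 144.866100
inv(α') = inv(20.157°) + 2·(+0.479+0.410)·tan α/(72+66) = 0.01999993  ⇒  α' = 21.98108°
a' = a·cos α / cos α' = 290.4900·cos 20.157°/cos 21.98108° = 294.075084
action lengths: √(r_a1²−r_b1²) = 68.218732, √(r_a2²−r_b2²) = 63.060300
base pitch p_b = π·m·cos α = 12.416031
CR = (68.218732 + 63.060300 − 294.075084·sin 21.98108°)/12.416031 = 1.708004
contact ratio ≈ 1.7080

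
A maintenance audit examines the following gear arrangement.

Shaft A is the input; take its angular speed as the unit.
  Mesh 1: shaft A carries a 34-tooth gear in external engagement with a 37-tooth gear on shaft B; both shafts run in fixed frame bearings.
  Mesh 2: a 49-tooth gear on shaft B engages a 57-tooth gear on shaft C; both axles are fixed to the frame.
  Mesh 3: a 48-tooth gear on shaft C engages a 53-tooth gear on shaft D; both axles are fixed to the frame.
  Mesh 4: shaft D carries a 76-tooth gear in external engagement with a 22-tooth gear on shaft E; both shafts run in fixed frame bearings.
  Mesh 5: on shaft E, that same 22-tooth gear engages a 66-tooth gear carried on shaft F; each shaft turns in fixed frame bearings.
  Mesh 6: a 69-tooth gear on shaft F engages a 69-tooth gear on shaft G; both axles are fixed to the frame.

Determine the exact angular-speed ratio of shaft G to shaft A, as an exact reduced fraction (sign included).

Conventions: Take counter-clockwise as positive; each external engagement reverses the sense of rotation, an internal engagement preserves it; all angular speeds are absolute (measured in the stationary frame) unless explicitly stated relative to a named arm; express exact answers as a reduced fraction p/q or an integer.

class = fixed-axis compound train [6 meshes; 6 ratios multiply, 6 sense flips]
mesh 1 [34T→37T]: running ratio 34/37, sense −
mesh 2 [49T→57T]: running ratio 1666/2109, sense +
mesh 3 [48T→53T]: running ratio 26656/37259, sense −
mesh 4 [76T→22T]: running ratio 53312/21571, sense +
mesh 5 [22T→66T]: running ratio 53312/64713, sense −
mesh 6 [69T→69T]: running ratio 53312/64713, sense +
ω_out/ω_in = 53312/64713

53312/64713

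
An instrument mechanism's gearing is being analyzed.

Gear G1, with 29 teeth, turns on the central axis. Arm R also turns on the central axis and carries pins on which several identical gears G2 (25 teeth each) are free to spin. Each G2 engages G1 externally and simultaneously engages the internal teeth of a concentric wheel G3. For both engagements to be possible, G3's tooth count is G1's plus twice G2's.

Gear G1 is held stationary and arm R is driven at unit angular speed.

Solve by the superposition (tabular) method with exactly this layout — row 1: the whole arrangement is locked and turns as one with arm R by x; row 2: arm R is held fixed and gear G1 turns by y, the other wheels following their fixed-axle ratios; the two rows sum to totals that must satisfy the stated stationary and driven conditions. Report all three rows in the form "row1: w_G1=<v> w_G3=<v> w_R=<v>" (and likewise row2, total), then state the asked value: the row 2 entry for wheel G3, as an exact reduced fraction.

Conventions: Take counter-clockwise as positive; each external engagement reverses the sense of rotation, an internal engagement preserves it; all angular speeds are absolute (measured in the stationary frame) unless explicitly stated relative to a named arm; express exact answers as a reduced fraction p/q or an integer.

recognized (axles ride arm R): planetary set, 29/25/79 teeth
row 1 — lock + rotate with arm: ω_sun = ω_ring = ω_arm = x
row 2: sun turns y, ring = −(29/79)·y, arm 0
boundary: total ω_sun = x + y = 0 and total ω_arm = x = 1  ⇒  y = -1, x = 1
row 2 ring = −(29/79)·(-1) = 29/79
totals (row 1 + row 2): sun 1 + (-1) = 0, ring 1 + 29/79 = 108/79, arm 1 + 0 = 1
asked cell (row2, ring) = 29/79

row1: w_G1=1 w_G3=1 w_R=1
row2: w_G1=-1 w_G3=29/79 w_R=0
total: w_G1=0 w_G3=108/79 w_R=1
asked value: 29/79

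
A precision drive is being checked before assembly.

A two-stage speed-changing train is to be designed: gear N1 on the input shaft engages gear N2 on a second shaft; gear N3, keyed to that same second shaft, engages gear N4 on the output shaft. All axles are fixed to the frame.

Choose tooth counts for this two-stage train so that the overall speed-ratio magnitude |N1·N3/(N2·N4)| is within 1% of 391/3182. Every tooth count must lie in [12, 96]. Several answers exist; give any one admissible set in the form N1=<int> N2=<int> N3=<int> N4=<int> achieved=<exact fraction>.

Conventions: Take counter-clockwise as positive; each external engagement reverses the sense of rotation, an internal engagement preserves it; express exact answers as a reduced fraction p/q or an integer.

N1=17 N2=37 N3=23 N4=86 achieved=391/3182

class = fixed-axis compound train [2-stage, 391/3182 wanted]
target = 391/3182 in lowest terms: an exact hit needs N1·N3 = k·391 and N2·N4 = k·3182 for one integer k, every count in [12, 96]; additionally prefer no 1:1 stage (N1 ≠ N2, N3 ≠ N4)
k = 1: N1·N3 = 391 = 17·23, N2·N4 = 3182 = 37·86
achieved = 17·23/(37·86) = 391/3182; |achieved − target| = 0 ≤ 391/318200 ✓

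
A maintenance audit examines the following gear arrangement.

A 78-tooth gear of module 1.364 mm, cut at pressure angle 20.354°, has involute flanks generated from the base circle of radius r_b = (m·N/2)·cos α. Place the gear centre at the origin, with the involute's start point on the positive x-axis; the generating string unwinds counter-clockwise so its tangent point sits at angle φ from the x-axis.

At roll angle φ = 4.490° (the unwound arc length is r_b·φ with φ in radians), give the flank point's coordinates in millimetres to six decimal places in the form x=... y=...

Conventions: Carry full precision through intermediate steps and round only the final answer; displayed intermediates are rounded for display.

x=50.027431 y=0.007996

recognized (one wheel, involute flank): single-mesh tooth geometry, m = 1.364, N = 78
pitch radius r_p = m·N/2 = 1.364·78/2 = 53.196000
base radius r_b = r_p·cos α = 53.196000·cos 20.354° = 49.874524
roll angle φ = 4.490° = 0.07836528 rad
x = r_b·(cos φ + φ·sin φ) = 50.027431
y = r_b·(sin φ − φ·cos φ) = 0.007996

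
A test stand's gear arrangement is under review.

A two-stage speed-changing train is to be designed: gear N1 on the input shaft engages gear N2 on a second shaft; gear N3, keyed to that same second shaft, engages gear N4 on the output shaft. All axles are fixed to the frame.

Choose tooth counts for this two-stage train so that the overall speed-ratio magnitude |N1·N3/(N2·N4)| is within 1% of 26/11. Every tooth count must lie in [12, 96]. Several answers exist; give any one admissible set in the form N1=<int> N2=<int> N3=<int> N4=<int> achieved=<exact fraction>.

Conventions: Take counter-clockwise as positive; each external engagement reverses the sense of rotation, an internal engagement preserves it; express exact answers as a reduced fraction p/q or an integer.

N1=12 N2=22 N3=52 N4=12 achieved=26/11

2-stage fixed-axis compound train for ratio 26/11
target = 26/11 in lowest terms: an exact hit needs N1·N3 = k·26 and N2·N4 = k·11 for one integer k, every count in [12, 96]; additionally prefer no 1:1 stage (N1 ≠ N2, N3 ≠ N4)
k = 1…23: no 1:1-free in-range split of k·26 and k·11 into factor pairs; take k = 24
k = 24: N1·N3 = 624 = 12·52, N2·N4 = 264 = 22·12
achieved = 12·52/(22·12) = 26/11; |achieved − target| = 0 ≤ 13/550 ✓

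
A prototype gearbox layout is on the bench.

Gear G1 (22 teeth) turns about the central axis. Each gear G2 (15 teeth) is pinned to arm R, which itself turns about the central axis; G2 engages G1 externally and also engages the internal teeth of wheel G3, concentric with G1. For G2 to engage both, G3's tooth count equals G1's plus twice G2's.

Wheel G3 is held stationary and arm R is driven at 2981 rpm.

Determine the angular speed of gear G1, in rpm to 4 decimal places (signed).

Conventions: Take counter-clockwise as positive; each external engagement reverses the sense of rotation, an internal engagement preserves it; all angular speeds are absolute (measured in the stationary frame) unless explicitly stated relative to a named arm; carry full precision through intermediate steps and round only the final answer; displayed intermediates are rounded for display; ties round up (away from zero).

planetary set (22T centre, 15T on arm, 52T internal) — Willis relation
normalise by the input: solve with ω_arm = 1, then scale by 2981 rpm
ring teeth: 22 + 2·15 = 52
22(ω_sun−ω_arm) = −52(ω_ring−ω_arm),  ω_ring = 0, ω_arm = 1
ω_sun = 1 − (52/22)(0−1) = 37/11
scale: ω_sun = 37/11 × 2981 rpm = +10027.0000 rpm

+10027.0000 rpm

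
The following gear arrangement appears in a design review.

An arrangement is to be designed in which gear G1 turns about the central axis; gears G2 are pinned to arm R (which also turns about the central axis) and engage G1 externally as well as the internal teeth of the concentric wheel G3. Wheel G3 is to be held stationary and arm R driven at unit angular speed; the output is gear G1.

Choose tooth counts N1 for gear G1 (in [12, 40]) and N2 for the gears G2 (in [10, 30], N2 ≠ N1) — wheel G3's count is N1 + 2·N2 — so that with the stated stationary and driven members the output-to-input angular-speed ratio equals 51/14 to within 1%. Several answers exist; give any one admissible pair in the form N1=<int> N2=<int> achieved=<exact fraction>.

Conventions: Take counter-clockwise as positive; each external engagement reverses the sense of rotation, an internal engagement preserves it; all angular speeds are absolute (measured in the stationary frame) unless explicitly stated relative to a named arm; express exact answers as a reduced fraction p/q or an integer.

N1=28 N2=23 achieved=51/14

topology: planetary set — design target 51/14, arm = carrier (Willis)
Willis with ω_ring = 0: ω_sun/ω_arm = (N1+N3)/N1; set equal to 51/14  ⇒  N3/N1 = 51/14 − 1 = 37/14
N3 = N1 + 2·N2  ⇒  N2/N1 = (N3/N1 − 1)/2 = (37/14 − 1)/2 = 23/28
smallest multiple with N1 ≥ 12 and N2 ≥ 10: k = 1  ⇒  N1 = 1·28 = 28, N2 = 1·23 = 23 (N1 ≤ 40, N2 ≤ 30, N2 ≠ N1 ✓), N3 = 28 + 2·23 = 74
check: (N1+N3)/N1 with N1 = 28, N3 = 74 gives 51/14; |achieved − target| = 0 ≤ 51/1400 ✓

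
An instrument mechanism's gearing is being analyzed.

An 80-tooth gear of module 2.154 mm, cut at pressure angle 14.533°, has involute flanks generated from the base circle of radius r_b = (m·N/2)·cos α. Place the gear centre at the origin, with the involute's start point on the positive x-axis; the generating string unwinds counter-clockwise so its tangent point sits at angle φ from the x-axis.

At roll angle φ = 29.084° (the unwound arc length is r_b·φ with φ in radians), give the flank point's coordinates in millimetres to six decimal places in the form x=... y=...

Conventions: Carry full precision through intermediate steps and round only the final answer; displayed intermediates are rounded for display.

x=93.466053 y=3.543430

recognized (one wheel, involute flank): single-mesh tooth geometry, m = 2.154, N = 80
pitch radius r_p = m·N/2 = 2.154·80/2 = 86.160000
base radius r_b = r_p·cos α = 86.160000·cos 14.533° = 83.403162
roll angle φ = 29.084° = 0.50761156 rad
x = r_b·(cos φ + φ·sin φ) = 93.466053
y = r_b·(sin φ − φ·cos φ) = 3.543430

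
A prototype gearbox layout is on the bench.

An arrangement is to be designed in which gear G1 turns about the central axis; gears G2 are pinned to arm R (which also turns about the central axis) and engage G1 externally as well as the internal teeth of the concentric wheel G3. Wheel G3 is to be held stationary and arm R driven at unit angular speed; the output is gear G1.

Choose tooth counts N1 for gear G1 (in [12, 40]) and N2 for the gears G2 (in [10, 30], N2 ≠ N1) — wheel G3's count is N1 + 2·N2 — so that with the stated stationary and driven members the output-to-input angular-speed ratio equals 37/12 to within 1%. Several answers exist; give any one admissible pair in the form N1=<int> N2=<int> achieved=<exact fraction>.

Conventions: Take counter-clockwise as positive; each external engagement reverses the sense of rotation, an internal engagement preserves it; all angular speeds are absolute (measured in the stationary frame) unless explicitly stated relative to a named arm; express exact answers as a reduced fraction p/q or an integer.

N1=24 N2=13 achieved=37/12

design class (target 37/12): planetary set
Willis with ω_ring = 0: ω_sun/ω_arm = (N1+N3)/N1; set equal to 37/12  ⇒  N3/N1 = 37/12 − 1 = 25/12
N3 = N1 + 2·N2  ⇒  N2/N1 = (N3/N1 − 1)/2 = (25/12 − 1)/2 = 13/24
smallest multiple with N1 ≥ 12 and N2 ≥ 10: k = 1  ⇒  N1 = 1·24 = 24, N2 = 1·13 = 13 (N1 ≤ 40, N2 ≤ 30, N2 ≠ N1 ✓), N3 = 24 + 2·13 = 50
check: (N1+N3)/N1 with N1 = 24, N3 = 50 gives 37/12; |achieved − target| = 0 ≤ 37/1200 ✓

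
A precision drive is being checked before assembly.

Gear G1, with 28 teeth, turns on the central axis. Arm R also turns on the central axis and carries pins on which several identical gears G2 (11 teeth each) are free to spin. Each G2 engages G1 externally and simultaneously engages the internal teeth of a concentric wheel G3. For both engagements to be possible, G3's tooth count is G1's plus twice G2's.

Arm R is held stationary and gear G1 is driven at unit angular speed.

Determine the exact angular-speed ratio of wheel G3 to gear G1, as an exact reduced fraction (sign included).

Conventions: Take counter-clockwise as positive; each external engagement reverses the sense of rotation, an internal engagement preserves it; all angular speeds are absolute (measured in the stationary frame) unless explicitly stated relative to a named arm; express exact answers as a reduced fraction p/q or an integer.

class = planetary set [G3 = 28+2·11 = 50; Willis about the carrier]
ring teeth: 28 + 2·11 = 50
28(ω_sun−ω_arm) = −50(ω_ring−ω_arm),  ω_arm = 0, ω_sun = 1
ω_ring = 0 − (28/50)(1−0) = -14/25
ω_out/ω_in = -14/25

-14/25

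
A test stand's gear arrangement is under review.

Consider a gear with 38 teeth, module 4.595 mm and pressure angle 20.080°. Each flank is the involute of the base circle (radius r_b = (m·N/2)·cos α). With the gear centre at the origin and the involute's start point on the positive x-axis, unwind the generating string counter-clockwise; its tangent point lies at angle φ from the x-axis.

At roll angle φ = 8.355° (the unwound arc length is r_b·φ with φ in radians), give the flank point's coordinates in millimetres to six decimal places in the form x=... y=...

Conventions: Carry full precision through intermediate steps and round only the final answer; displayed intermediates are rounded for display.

x=82.865272 y=0.084573

class = single-mesh tooth geometry [base-circle involute, m = 4.595, 38T]
pitch radius r_p = m·N/2 = 4.595·38/2 = 87.305000
base radius r_b = r_p·cos α = 87.305000·cos 20.080° = 81.998092
roll angle φ = 8.355° = 0.14582226 rad
x = r_b·(cos φ + φ·sin φ) = 82.865272
y = r_b·(sin φ − φ·cos φ) = 0.084573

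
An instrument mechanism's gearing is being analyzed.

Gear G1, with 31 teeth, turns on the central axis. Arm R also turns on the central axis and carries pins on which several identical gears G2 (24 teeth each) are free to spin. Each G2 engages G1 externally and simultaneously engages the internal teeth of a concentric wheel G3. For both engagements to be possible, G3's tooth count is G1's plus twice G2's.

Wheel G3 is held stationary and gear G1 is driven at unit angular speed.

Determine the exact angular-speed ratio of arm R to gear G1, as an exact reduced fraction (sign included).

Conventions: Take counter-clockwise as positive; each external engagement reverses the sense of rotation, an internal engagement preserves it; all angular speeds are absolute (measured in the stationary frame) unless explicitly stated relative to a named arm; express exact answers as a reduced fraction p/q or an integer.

31/110

planetary set (31T centre, 24T on arm, 79T internal) — Willis relation
ring teeth: 31 + 2·24 = 79
31(ω_sun−ω_arm) = −79(ω_ring−ω_arm),  ω_ring = 0, ω_sun = 1
31(1−ω_arm) = −79(0−ω_arm)  ⇒  110·ω_arm = 31  ⇒  ω_arm = 31/110
ω_out/ω_in = 31/110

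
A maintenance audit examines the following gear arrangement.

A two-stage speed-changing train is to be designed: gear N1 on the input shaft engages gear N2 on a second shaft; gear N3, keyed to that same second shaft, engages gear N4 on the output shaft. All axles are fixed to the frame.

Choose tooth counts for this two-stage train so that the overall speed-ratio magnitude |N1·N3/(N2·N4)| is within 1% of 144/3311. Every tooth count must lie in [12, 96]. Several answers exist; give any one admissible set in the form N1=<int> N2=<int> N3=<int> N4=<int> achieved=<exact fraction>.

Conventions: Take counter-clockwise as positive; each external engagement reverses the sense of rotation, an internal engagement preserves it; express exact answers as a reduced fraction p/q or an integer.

N1=12 N2=43 N3=12 N4=77 achieved=144/3311

2-stage fixed-axis compound train for ratio 144/3311
target = 144/3311 in lowest terms: an exact hit needs N1·N3 = k·144 and N2·N4 = k·3311 for one integer k, every count in [12, 96]; additionally prefer no 1:1 stage (N1 ≠ N2, N3 ≠ N4)
k = 1: N1·N3 = 144 = 12·12, N2·N4 = 3311 = 43·77
achieved = 12·12/(43·77) = 144/3311; |achieved − target| = 0 ≤ 36/82775 ✓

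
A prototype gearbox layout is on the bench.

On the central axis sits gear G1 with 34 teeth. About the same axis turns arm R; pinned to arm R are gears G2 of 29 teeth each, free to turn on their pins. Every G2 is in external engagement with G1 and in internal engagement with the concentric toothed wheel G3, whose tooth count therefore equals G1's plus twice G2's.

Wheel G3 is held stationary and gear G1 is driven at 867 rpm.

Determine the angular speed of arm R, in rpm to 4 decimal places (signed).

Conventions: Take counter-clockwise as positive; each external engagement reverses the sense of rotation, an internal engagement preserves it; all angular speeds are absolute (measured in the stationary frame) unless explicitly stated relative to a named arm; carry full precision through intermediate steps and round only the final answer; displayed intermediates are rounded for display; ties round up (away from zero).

+233.9524 rpm

recognized (axles ride arm R): planetary set, 34/29/92 teeth
normalise by the input: solve with ω_sun = 1, then scale by 867 rpm
ring teeth: 34 + 2·29 = 92
34(ω_sun−ω_arm) = −92(ω_ring−ω_arm),  ω_ring = 0, ω_sun = 1
34(1−ω_arm) = −92(0−ω_arm)  ⇒  126·ω_arm = 34  ⇒  ω_arm = 17/63
scale: ω_arm = 17/63 × 867 rpm = +233.9524 rpm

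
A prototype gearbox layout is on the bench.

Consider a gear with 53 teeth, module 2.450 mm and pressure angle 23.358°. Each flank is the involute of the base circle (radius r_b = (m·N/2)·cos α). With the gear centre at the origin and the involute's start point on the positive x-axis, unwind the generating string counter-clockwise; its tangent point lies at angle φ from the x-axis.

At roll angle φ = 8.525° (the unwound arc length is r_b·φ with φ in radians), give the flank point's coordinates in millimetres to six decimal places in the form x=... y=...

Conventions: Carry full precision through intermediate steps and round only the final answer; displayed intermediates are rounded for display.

recognized (one wheel, involute flank): single-mesh tooth geometry, m = 2.450, N = 53
pitch radius r_p = m·N/2 = 2.450·53/2 = 64.925000
base radius r_b = r_p·cos α = 64.925000·cos 23.358° = 59.604104
roll angle φ = 8.525° = 0.14878932 rad
x = r_b·(cos φ + φ·sin φ) = 60.260223
y = r_b·(sin φ − φ·cos φ) = 0.065299

x=60.260223 y=0.065299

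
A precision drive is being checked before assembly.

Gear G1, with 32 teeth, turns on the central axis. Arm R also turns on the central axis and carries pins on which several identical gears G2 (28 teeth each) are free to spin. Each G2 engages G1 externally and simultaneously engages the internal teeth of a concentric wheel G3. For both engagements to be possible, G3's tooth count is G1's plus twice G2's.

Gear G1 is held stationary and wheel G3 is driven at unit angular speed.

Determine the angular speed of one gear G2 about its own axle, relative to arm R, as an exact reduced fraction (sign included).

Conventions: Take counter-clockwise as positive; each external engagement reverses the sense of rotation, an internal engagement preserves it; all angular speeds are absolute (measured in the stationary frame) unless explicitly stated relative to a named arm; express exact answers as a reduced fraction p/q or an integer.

topology: planetary set — G1 32T / G2 28T / G3 88T, arm = carrier (Willis)
ring teeth: 32 + 2·28 = 88
32(ω_sun−ω_arm) = −88(ω_ring−ω_arm),  ω_sun = 0, ω_ring = 1
32(0−ω_arm) = −88(1−ω_arm)  ⇒  120·ω_arm = 88  ⇒  ω_arm = 11/15
sun–planet mesh: 32·(0−11/15) = −28·(ω_p−ω_arm)  ⇒  ω_p−ω_arm = 88/105
exact speed ratio = 88/105

88/105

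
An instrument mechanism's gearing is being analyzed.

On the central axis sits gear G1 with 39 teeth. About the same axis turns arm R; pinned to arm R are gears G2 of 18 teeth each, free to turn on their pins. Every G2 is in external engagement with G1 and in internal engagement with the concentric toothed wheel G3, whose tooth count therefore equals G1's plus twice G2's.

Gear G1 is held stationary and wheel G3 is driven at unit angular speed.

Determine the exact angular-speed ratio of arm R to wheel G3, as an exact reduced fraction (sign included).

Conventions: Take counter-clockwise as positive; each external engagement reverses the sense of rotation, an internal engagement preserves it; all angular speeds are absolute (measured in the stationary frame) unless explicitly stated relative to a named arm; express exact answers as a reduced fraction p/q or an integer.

25/38

topology: planetary set — G1 39T / G2 18T / G3 75T, arm = carrier (Willis)
ring teeth: 39 + 2·18 = 75
39(ω_sun−ω_arm) = −75(ω_ring−ω_arm),  ω_sun = 0, ω_ring = 1
39(0−ω_arm) = −75(1−ω_arm)  ⇒  114·ω_arm = 75  ⇒  ω_arm = 25/38
ω_out/ω_in = 25/38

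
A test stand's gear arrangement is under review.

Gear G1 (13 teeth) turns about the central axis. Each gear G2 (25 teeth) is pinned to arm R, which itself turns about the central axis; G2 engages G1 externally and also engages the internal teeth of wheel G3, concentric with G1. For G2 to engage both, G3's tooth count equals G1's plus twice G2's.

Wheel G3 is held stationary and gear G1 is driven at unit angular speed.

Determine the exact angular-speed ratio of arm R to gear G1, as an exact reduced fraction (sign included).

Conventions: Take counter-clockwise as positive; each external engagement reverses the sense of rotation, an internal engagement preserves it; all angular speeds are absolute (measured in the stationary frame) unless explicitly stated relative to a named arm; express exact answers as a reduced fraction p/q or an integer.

class = planetary set [G3 = 13+2·25 = 63; Willis about the carrier]
ring teeth: 13 + 2·25 = 63
13(ω_sun−ω_arm) = −63(ω_ring−ω_arm),  ω_ring = 0, ω_sun = 1
13(1−ω_arm) = −63(0−ω_arm)  ⇒  76·ω_arm = 13  ⇒  ω_arm = 13/76
ω_out/ω_in = 13/76

13/76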